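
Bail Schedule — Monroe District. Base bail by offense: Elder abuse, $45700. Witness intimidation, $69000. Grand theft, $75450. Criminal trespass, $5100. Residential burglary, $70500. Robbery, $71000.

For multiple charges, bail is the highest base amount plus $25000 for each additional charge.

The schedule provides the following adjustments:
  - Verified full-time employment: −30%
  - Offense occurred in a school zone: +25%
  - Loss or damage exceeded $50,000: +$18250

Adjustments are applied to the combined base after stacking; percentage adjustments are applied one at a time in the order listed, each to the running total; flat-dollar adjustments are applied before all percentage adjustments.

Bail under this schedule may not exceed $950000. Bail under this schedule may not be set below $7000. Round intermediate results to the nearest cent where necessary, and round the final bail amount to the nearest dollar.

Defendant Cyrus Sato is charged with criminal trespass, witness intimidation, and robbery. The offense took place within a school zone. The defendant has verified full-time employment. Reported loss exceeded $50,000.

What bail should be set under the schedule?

$121844

Base amounts from the schedule: criminal trespass $5100; witness intimidation $69000; robbery $71000.
Stacking rule: highest base plus $25000 per additional charge. Highest is robbery at $71000; 2 additional charges → +$50000. Combined base = $121000.
Loss or damage exceeded $50,000 (+$18250 flat): $121000 + $18250 = $139250.
Verified full-time employment (−30%): $139250 × 0.7 = $97475.
Offense occurred in a school zone (+25%): $97475 × 1.25 = $121843.75.
$121843.75 is within the $950000 maximum.
$121843.75 is at or above the $7000 minimum.
Rounded to the nearest dollar: $121844.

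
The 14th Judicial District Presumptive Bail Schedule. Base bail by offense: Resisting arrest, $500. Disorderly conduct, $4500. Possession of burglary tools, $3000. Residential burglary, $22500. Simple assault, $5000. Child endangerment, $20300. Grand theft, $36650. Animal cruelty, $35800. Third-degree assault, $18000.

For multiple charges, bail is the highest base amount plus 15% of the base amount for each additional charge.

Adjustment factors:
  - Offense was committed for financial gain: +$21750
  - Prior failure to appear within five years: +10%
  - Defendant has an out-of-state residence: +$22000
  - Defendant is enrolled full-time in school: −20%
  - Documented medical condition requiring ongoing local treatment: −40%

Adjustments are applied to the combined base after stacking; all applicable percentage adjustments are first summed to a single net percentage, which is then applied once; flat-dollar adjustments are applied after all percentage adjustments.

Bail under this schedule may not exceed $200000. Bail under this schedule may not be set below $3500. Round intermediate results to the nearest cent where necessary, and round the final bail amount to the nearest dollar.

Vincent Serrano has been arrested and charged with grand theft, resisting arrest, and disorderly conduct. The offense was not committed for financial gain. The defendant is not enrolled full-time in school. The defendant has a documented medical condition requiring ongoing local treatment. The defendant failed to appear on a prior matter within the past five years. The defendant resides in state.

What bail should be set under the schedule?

Base amounts from the schedule: grand theft $36650; resisting arrest $500; disorderly conduct $4500.
Stacking rule: highest base plus 15% of each additional charge. Highest is grand theft at $36650. Additional: $500 × 15% = $75; $4500 × 15% = $675. Combined base = $36650 + $750 = $37400.
Net percentage adjustment: +10% −40% = −30%. $37400 × 0.7 = $26180.
$26180 is within the $200000 maximum.
$26180 is at or above the $3500 minimum.

$26180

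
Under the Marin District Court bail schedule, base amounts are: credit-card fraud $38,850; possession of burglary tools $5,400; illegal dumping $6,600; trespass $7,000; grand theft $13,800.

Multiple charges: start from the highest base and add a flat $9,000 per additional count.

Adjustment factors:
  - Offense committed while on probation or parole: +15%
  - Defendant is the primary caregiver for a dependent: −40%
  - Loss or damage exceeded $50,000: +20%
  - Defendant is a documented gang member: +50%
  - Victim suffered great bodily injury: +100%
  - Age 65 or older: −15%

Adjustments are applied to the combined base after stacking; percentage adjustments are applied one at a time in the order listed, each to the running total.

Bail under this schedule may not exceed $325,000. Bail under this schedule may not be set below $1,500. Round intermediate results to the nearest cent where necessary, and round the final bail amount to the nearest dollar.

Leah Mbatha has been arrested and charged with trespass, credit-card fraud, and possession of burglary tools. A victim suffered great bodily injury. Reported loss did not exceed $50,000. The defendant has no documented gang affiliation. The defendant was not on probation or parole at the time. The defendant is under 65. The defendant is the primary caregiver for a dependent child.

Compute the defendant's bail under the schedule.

Base amounts from the schedule: trespass $7,000; credit-card fraud $38,850; possession of burglary tools $5,400.
Stacking rule: highest base plus $9,000 per additional charge. Highest is credit-card fraud at $38,850; 2 additional charges → +$18,000. Combined base = $56,850.
Defendant is the primary caregiver for a dependent (−40%): $56,850 × 0.6 = $34,110.
Victim suffered great bodily injury (+100%): $34,110 × 2 = $68,220.
$68,220 is within the $325,000 maximum.
$68,220 is at or above the $1,500 minimum.

$68,220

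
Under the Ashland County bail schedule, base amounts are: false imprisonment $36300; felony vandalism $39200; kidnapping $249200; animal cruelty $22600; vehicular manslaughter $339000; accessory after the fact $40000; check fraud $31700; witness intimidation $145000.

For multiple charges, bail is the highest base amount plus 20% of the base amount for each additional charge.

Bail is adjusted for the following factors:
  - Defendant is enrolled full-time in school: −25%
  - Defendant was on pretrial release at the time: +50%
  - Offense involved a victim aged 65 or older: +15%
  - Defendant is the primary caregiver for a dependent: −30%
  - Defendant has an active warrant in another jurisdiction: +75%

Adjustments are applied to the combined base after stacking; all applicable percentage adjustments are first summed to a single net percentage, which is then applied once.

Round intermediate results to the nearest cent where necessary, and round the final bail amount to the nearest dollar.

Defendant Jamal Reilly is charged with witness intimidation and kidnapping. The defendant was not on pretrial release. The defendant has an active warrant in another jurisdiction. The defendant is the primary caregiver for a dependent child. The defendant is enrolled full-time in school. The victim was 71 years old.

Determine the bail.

Base amounts from the schedule: witness intimidation $145000; kidnapping $249200.
Stacking rule: highest base plus 20% of each additional charge. Highest is kidnapping at $249200. Additional: $145000 × 20% = $29000. Combined base = $249200 + $29000 = $278200.
Net percentage adjustment: −25% +15% −30% +75% = +35%. $278200 × 1.35 = $375570.

$375570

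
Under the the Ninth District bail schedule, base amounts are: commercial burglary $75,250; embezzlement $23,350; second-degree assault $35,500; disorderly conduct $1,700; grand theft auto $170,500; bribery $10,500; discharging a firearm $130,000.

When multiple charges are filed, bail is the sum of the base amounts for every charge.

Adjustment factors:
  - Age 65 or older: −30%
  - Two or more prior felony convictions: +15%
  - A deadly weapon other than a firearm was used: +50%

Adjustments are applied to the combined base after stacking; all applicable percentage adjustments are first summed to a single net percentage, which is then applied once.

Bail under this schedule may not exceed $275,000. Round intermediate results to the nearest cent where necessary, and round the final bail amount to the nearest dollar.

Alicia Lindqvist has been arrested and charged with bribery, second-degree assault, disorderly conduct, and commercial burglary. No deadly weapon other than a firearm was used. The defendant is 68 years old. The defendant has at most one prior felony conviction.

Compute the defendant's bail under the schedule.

Base amounts from the schedule: bribery $10,500; second-degree assault $35,500; disorderly conduct $1,700; commercial burglary $75,250.
Stacking rule: sum of all bases. $10,500 + $35,500 + $1,700 + $75,250 = $122,950.
Age 65 or older (−30%): $122,950 × 0.7 = $86,065.
$86,065 is within the $275,000 maximum.

$86,065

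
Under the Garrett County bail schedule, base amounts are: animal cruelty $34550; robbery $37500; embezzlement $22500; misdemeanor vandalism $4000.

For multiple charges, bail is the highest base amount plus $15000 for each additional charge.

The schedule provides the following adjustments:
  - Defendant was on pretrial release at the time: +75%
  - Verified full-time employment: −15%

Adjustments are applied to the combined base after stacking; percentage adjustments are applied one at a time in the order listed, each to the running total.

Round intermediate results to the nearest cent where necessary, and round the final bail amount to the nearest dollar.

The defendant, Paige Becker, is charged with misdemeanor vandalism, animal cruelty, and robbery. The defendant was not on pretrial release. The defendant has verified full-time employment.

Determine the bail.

$57375

Base amounts from the schedule: misdemeanor vandalism $4000; animal cruelty $34550; robbery $37500.
Stacking rule: highest base plus $15000 per additional charge. Highest is robbery at $37500; 2 additional charges → +$30000. Combined base = $67500.
Verified full-time employment (−15%): $67500 × 0.85 = $57375.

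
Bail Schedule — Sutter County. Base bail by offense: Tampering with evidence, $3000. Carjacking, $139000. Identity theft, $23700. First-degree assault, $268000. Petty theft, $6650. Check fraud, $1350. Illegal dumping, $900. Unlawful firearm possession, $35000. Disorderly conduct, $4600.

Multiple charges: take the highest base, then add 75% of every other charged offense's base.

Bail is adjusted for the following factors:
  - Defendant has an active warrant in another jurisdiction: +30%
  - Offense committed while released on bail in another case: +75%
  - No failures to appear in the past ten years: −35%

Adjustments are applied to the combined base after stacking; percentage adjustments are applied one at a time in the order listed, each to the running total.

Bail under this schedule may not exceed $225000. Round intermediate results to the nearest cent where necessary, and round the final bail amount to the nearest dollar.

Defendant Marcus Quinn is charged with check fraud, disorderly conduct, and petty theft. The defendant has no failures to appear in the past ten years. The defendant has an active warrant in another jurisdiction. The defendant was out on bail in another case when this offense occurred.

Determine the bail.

$16433

Base amounts from the schedule: check fraud $1350; disorderly conduct $4600; petty theft $6650.
Stacking rule: highest base plus 75% of each additional charge. Highest is petty theft at $6650. Additional: $1350 × 75% = $1012.50; $4600 × 75% = $3450. Combined base = $6650 + $4462.50 = $11112.50.
Defendant has an active warrant in another jurisdiction (+30%): $11112.50 × 1.3 = $14446.25.
Offense committed while released on bail in another case (+75%): $14446.25 × 1.75 = $25280.94.
No failures to appear in the past ten years (−35%): $25280.94 × 0.65 = $16432.61.
$16432.61 is within the $225000 maximum.
Rounded to the nearest dollar: $16433.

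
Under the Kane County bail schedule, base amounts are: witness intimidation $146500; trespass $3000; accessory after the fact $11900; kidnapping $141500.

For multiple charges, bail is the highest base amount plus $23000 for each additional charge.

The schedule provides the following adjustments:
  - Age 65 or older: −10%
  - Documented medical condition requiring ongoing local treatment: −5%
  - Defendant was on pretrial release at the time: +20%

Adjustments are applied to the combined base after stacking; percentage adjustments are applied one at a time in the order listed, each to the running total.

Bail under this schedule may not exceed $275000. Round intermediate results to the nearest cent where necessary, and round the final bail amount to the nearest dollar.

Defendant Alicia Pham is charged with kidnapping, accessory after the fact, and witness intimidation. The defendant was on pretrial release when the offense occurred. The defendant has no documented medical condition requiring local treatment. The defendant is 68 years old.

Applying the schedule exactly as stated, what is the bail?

$207900

Base amounts from the schedule: kidnapping $141500; accessory after the fact $11900; witness intimidation $146500.
Stacking rule: highest base plus $23000 per additional charge. Highest is witness intimidation at $146500; 2 additional charges → +$46000. Combined base = $192500.
Age 65 or older (−10%): $192500 × 0.9 = $173250.
Defendant was on pretrial release at the time (+20%): $173250 × 1.2 = $207900.
$207900 is within the $275000 maximum.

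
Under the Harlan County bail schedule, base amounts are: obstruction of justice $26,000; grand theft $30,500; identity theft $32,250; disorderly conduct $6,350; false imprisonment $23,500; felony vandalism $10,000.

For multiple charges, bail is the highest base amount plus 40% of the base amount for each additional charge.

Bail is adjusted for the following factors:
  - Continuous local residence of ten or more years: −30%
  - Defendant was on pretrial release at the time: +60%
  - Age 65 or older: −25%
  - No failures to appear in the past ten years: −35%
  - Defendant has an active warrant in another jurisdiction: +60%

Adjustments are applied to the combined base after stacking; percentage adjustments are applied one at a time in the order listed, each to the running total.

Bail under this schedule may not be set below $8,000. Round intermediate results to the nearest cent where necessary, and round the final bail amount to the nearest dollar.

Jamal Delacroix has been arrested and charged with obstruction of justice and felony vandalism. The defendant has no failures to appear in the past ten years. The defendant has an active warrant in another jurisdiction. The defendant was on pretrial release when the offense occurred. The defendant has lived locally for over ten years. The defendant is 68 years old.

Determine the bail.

Base amounts from the schedule: obstruction of justice $26,000; felony vandalism $10,000.
Stacking rule: highest base plus 40% of each additional charge. Highest is obstruction of justice at $26,000. Additional: $10,000 × 40% = $4,000. Combined base = $26,000 + $4,000 = $30,000.
Continuous local residence of ten or more years (−30%): $30,000 × 0.7 = $21,000.
Defendant was on pretrial release at the time (+60%): $21,000 × 1.6 = $33,600.
Age 65 or older (−25%): $33,600 × 0.75 = $25,200.
No failures to appear in the past ten years (−35%): $25,200 × 0.65 = $16,380.
Defendant has an active warrant in another jurisdiction (+60%): $16,380 × 1.6 = $26,208.
$26,208 is at or above the $8,000 minimum.

$26,208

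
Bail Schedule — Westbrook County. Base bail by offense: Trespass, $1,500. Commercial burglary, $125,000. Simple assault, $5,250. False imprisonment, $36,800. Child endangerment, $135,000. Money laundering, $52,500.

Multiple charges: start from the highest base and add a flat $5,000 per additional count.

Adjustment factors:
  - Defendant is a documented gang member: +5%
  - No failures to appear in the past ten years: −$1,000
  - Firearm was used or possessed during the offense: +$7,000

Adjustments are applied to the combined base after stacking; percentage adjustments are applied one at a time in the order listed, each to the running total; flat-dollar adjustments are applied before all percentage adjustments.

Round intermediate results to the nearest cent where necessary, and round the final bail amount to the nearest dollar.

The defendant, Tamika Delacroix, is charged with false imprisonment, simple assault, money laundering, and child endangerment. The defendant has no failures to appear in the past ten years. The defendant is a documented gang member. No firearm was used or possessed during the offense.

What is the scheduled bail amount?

Base amounts from the schedule: false imprisonment $36,800; simple assault $5,250; money laundering $52,500; child endangerment $135,000.
Stacking rule: highest base plus $5,000 per additional charge. Highest is child endangerment at $135,000; 3 additional charges → +$15,000. Combined base = $150,000.
No failures to appear in the past ten years (−$1,000 flat): $150,000 − $1,000 = $149,000.
Defendant is a documented gang member (+5%): $149,000 × 1.05 = $156,450.

$156,450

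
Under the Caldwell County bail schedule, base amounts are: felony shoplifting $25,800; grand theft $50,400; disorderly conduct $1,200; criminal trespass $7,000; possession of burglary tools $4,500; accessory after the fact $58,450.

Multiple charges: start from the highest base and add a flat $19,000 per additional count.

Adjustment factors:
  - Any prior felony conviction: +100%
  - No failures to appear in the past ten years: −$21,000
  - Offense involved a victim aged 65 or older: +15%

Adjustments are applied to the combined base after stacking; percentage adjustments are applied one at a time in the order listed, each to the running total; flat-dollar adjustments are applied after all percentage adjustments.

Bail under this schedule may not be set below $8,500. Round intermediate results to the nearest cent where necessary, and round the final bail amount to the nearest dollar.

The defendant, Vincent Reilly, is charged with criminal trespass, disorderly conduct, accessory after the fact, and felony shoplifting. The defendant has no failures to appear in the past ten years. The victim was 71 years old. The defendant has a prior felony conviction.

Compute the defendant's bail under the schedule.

$244,535

Base amounts from the schedule: criminal trespass $7,000; disorderly conduct $1,200; accessory after the fact $58,450; felony shoplifting $25,800.
Stacking rule: highest base plus $19,000 per additional charge. Highest is accessory after the fact at $58,450; 3 additional charges → +$57,000. Combined base = $115,450.
Any prior felony conviction (+100%): $115,450 × 2 = $230,900.
Offense involved a victim aged 65 or older (+15%): $230,900 × 1.15 = $265,535.
No failures to appear in the past ten years (−$21,000 flat): $265,535 − $21,000 = $244,535.
$244,535 is at or above the $8,500 minimum.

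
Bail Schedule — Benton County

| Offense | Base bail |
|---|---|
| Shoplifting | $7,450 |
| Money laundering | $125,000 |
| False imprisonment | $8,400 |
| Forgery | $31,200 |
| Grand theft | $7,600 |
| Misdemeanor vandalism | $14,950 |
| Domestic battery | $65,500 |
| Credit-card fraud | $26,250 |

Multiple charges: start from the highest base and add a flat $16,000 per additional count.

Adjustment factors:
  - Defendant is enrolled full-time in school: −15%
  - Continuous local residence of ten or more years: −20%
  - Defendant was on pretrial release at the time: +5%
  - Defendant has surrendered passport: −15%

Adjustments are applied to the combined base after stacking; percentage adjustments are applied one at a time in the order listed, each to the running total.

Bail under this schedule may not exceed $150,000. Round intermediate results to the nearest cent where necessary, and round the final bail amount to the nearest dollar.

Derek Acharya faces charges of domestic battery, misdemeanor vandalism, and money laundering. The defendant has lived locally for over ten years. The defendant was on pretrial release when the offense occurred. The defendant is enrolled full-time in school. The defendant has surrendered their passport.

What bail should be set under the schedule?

Base amounts from the schedule: domestic battery $65,500; misdemeanor vandalism $14,950; money laundering $125,000.
Stacking rule: highest base plus $16,000 per additional charge. Highest is money laundering at $125,000; 2 additional charges → +$32,000. Combined base = $157,000.
Defendant is enrolled full-time in school (−15%): $157,000 × 0.85 = $133,450.
Continuous local residence of ten or more years (−20%): $133,450 × 0.8 = $106,760.
Defendant was on pretrial release at the time (+5%): $106,760 × 1.05 = $112,098.
Defendant has surrendered passport (−15%): $112,098 × 0.85 = $95,283.30.
$95,283.30 is within the $150,000 maximum.
Rounded to the nearest dollar: $95,283.

$95,283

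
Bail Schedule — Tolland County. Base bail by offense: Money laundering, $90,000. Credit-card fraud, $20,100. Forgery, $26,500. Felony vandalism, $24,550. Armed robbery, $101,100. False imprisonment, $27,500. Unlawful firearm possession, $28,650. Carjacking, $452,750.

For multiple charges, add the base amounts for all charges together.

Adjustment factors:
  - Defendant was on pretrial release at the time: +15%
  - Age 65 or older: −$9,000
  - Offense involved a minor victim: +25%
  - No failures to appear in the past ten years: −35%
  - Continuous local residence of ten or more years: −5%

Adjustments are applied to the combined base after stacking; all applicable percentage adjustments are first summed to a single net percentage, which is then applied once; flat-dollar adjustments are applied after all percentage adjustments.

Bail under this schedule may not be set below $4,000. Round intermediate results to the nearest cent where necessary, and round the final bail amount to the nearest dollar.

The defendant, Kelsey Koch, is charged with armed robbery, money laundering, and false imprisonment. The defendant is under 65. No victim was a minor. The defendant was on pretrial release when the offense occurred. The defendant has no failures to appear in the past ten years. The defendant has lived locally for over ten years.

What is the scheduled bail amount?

$163,950

Base amounts from the schedule: armed robbery $101,100; money laundering $90,000; false imprisonment $27,500.
Stacking rule: sum of all bases. $101,100 + $90,000 + $27,500 = $218,600.
Net percentage adjustment: +15% −35% −5% = −25%. $218,600 × 0.75 = $163,950.
$163,950 is at or above the $4,000 minimum.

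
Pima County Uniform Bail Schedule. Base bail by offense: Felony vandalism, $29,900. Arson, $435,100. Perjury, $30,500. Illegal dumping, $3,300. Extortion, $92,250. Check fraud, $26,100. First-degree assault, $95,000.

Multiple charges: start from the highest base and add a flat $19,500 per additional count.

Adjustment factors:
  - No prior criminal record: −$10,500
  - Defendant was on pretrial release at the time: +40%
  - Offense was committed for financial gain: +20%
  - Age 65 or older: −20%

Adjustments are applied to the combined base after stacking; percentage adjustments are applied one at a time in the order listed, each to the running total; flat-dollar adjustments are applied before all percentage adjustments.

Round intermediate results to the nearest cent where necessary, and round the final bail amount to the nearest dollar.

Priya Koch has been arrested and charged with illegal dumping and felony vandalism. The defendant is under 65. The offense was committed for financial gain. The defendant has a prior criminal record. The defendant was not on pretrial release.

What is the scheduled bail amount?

$59,280

Base amounts from the schedule: illegal dumping $3,300; felony vandalism $29,900.
Stacking rule: highest base plus $19,500 per additional charge. Highest is felony vandalism at $29,900; 1 additional charge → +$19,500. Combined base = $49,400.
Offense was committed for financial gain (+20%): $49,400 × 1.2 = $59,280.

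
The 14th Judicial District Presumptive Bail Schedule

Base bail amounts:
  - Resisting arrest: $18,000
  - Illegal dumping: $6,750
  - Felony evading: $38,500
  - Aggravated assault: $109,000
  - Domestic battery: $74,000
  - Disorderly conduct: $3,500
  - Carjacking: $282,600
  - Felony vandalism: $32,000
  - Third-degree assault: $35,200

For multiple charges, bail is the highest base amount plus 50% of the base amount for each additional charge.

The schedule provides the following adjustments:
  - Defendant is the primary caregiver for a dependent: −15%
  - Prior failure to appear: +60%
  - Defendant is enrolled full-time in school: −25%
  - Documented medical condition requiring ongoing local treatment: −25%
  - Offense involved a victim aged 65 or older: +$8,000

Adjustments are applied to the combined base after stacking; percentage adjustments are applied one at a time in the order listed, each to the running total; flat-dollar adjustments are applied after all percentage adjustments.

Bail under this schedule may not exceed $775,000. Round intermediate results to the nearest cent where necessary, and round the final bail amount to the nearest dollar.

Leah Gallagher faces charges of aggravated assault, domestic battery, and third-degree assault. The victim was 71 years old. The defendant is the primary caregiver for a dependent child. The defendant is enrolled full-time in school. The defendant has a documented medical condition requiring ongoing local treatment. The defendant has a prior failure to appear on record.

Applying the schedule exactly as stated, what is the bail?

$133,154

Base amounts from the schedule: aggravated assault $109,000; domestic battery $74,000; third-degree assault $35,200.
Stacking rule: highest base plus 50% of each additional charge. Highest is aggravated assault at $109,000. Additional: $74,000 × 50% = $37,000; $35,200 × 50% = $17,600. Combined base = $109,000 + $54,600 = $163,600.
Defendant is the primary caregiver for a dependent (−15%): $163,600 × 0.85 = $139,060.
Prior failure to appear (+60%): $139,060 × 1.6 = $222,496.
Defendant is enrolled full-time in school (−25%): $222,496 × 0.75 = $166,872.
Documented medical condition requiring ongoing local treatment (−25%): $166,872 × 0.75 = $125,154.
Offense involved a victim aged 65 or older (+$8,000 flat): $125,154 + $8,000 = $133,154.
$133,154 is within the $775,000 maximum.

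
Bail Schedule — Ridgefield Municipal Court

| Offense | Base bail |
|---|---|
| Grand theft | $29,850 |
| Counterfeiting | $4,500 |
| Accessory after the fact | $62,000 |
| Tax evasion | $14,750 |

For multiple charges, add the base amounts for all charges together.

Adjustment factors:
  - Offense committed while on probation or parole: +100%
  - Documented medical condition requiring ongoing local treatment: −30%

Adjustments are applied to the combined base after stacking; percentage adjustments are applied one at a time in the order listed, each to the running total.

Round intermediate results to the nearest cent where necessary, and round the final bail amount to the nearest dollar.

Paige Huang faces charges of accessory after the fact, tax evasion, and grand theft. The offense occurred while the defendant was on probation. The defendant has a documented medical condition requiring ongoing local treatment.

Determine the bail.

$149,240

Base amounts from the schedule: accessory after the fact $62,000; tax evasion $14,750; grand theft $29,850.
Stacking rule: sum of all bases. $62,000 + $14,750 + $29,850 = $106,600.
Offense committed while on probation or parole (+100%): $106,600 × 2 = $213,200.
Documented medical condition requiring ongoing local treatment (−30%): $213,200 × 0.7 = $149,240.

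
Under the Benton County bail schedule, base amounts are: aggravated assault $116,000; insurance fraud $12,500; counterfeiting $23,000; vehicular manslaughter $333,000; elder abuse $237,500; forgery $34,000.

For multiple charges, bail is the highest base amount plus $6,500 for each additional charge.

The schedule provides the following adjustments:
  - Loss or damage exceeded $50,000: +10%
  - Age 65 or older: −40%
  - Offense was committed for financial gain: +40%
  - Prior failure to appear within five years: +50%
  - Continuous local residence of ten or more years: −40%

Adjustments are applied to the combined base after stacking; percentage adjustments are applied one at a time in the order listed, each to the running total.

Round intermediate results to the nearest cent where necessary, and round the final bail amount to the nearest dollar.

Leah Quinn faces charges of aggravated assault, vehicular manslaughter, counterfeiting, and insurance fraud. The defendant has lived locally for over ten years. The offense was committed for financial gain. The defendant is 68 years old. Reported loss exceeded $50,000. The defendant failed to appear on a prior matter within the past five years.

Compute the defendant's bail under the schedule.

Base amounts from the schedule: aggravated assault $116,000; vehicular manslaughter $333,000; counterfeiting $23,000; insurance fraud $12,500.
Stacking rule: highest base plus $6,500 per additional charge. Highest is vehicular manslaughter at $333,000; 3 additional charges → +$19,500. Combined base = $352,500.
Loss or damage exceeded $50,000 (+10%): $352,500 × 1.1 = $387,750.
Age 65 or older (−40%): $387,750 × 0.6 = $232,650.
Offense was committed for financial gain (+40%): $232,650 × 1.4 = $325,710.
Prior failure to appear within five years (+50%): $325,710 × 1.5 = $488,565.
Continuous local residence of ten or more years (−40%): $488,565 × 0.6 = $293,139.

$293,139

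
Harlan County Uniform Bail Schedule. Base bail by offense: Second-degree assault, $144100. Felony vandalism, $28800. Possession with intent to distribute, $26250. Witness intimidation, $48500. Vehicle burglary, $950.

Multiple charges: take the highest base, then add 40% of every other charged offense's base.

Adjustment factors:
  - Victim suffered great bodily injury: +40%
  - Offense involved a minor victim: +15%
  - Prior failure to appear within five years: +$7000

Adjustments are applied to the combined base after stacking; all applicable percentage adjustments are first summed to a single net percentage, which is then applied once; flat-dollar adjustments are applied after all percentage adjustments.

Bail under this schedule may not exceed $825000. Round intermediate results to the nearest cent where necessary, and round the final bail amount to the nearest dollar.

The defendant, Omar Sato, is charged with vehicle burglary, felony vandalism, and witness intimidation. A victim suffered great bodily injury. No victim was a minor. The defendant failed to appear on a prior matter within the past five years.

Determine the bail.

Base amounts from the schedule: vehicle burglary $950; felony vandalism $28800; witness intimidation $48500.
Stacking rule: highest base plus 40% of each additional charge. Highest is witness intimidation at $48500. Additional: $950 × 40% = $380; $28800 × 40% = $11520. Combined base = $48500 + $11900 = $60400.
Victim suffered great bodily injury (+40%): $60400 × 1.4 = $84560.
Prior failure to appear within five years (+$7000 flat): $84560 + $7000 = $91560.
$91560 is within the $825000 maximum.

$91560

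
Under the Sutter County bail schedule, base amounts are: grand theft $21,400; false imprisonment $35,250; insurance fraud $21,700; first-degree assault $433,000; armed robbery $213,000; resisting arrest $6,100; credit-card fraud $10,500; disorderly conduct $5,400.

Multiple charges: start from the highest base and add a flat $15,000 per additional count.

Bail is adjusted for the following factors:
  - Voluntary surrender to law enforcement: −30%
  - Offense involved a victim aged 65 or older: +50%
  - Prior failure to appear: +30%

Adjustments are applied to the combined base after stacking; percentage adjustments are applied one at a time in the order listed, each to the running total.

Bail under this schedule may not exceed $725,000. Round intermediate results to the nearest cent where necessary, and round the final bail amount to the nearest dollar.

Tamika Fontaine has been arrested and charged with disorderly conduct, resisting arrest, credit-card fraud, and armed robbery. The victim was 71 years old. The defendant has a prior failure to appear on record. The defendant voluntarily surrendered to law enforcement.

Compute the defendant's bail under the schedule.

Base amounts from the schedule: disorderly conduct $5,400; resisting arrest $6,100; credit-card fraud $10,500; armed robbery $213,000.
Stacking rule: highest base plus $15,000 per additional charge. Highest is armed robbery at $213,000; 3 additional charges → +$45,000. Combined base = $258,000.
Voluntary surrender to law enforcement (−30%): $258,000 × 0.7 = $180,600.
Offense involved a victim aged 65 or older (+50%): $180,600 × 1.5 = $270,900.
Prior failure to appear (+30%): $270,900 × 1.3 = $352,170.
$352,170 is within the $725,000 maximum.

$352,170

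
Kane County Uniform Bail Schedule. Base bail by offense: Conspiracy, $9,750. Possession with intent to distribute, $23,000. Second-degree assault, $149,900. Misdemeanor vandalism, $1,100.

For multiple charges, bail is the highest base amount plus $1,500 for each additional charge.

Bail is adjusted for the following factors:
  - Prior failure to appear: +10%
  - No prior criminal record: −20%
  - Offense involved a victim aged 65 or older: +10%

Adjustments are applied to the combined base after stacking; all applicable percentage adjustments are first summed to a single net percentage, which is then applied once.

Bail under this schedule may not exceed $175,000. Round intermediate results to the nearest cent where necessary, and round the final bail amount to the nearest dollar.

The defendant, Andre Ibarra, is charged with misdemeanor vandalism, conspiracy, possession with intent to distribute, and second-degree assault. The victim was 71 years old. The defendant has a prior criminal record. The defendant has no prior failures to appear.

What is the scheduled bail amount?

$169,840

Base amounts from the schedule: misdemeanor vandalism $1,100; conspiracy $9,750; possession with intent to distribute $23,000; second-degree assault $149,900.
Stacking rule: highest base plus $1,500 per additional charge. Highest is second-degree assault at $149,900; 3 additional charges → +$4,500. Combined base = $154,400.
Offense involved a victim aged 65 or older (+10%): $154,400 × 1.1 = $169,840.
$169,840 is within the $175,000 maximum.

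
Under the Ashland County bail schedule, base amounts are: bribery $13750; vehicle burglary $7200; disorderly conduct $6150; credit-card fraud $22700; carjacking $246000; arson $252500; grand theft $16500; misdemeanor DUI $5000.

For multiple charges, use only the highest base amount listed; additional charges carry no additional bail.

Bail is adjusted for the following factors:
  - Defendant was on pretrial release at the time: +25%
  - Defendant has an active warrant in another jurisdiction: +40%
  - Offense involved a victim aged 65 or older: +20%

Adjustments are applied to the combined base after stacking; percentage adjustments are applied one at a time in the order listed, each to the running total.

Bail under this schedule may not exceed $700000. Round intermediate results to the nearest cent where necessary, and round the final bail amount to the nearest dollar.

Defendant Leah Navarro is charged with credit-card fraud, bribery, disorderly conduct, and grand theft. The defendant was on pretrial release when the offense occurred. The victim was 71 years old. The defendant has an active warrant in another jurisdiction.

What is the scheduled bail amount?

$47670

Base amounts from the schedule: credit-card fraud $22700; bribery $13750; disorderly conduct $6150; grand theft $16500.
Stacking rule: use the highest base only. Highest is credit-card fraud at $22700. Combined base = $22700.
Defendant was on pretrial release at the time (+25%): $22700 × 1.25 = $28375.
Defendant has an active warrant in another jurisdiction (+40%): $28375 × 1.4 = $39725.
Offense involved a victim aged 65 or older (+20%): $39725 × 1.2 = $47670.
$47670 is within the $700000 maximum.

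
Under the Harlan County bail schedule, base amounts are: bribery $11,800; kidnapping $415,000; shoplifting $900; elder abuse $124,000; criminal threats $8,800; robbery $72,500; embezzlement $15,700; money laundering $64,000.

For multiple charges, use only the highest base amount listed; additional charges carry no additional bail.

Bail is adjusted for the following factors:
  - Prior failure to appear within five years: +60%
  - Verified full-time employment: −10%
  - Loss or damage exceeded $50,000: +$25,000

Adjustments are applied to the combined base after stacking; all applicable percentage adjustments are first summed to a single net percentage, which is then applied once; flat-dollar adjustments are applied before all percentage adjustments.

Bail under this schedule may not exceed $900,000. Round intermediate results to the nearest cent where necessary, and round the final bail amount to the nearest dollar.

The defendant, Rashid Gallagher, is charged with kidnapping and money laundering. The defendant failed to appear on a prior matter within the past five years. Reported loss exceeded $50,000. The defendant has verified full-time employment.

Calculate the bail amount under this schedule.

Base amounts from the schedule: kidnapping $415,000; money laundering $64,000.
Stacking rule: use the highest base only. Highest is kidnapping at $415,000. Combined base = $415,000.
Loss or damage exceeded $50,000 (+$25,000 flat): $415,000 + $25,000 = $440,000.
Net percentage adjustment: +60% −10% = +50%. $440,000 × 1.5 = $660,000.
$660,000 is within the $900,000 maximum.

$660,000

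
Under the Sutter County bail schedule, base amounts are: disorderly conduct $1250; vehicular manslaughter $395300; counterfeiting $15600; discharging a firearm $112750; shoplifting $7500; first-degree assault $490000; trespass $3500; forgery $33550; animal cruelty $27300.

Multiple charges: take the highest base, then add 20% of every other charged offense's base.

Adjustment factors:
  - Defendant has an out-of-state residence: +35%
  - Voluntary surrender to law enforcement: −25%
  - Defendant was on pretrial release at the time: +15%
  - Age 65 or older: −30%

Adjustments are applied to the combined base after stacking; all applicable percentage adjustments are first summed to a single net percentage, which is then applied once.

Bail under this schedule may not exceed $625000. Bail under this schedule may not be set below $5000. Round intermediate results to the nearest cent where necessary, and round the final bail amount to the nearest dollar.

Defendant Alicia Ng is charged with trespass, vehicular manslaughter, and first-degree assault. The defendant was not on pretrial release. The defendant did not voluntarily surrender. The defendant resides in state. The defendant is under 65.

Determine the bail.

Base amounts from the schedule: trespass $3500; vehicular manslaughter $395300; first-degree assault $490000.
Stacking rule: highest base plus 20% of each additional charge. Highest is first-degree assault at $490000. Additional: $3500 × 20% = $700; $395300 × 20% = $79060. Combined base = $490000 + $79760 = $569760.
No adjustment factors apply to this defendant.
$569760 is within the $625000 maximum.
$569760 is at or above the $5000 minimum.

$569760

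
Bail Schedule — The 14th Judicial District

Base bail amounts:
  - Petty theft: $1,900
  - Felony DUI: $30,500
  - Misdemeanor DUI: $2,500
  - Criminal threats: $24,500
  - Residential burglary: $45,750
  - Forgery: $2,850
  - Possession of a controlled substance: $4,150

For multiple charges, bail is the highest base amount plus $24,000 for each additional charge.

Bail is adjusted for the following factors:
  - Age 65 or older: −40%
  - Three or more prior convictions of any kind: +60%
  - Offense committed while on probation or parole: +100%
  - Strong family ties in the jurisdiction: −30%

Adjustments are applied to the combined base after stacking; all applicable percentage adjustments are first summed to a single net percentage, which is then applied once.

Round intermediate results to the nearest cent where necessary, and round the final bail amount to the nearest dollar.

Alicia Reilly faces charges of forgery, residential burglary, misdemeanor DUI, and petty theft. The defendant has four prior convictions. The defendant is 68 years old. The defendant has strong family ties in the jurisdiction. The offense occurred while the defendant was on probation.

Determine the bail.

Base amounts from the schedule: forgery $2,850; residential burglary $45,750; misdemeanor DUI $2,500; petty theft $1,900.
Stacking rule: highest base plus $24,000 per additional charge. Highest is residential burglary at $45,750; 3 additional charges → +$72,000. Combined base = $117,750.
Net percentage adjustment: −40% +60% +100% −30% = +90%. $117,750 × 1.9 = $223,725.

$223,725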